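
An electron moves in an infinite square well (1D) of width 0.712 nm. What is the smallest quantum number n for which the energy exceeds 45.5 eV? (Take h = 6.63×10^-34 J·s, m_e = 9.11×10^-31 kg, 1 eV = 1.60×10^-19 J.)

E_1 = h²/(8m_eL²) = 1.190×10^-19 J = 0.7438 eV.
Need n² > 45.5/0.7438 = 61.17, i.e. n > 7.821.
The smallest integer satisfying this is n = 8.

n = 8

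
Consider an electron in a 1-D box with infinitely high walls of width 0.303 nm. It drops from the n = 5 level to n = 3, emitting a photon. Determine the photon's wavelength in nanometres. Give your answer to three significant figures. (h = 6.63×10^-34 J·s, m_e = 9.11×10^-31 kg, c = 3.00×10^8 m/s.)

λ = 18.9 nm

E_1 = h²/(8m_eL²) = 6.570×10^-19 J, so ΔE = (5² − 3²)E_1 = 1.051×10^-17 J.
λ = hc/ΔE = (6.63×10^-34·3.00×10^8)/1.051×10^-17 = 1.89×10^-8 m = 18.9 nm.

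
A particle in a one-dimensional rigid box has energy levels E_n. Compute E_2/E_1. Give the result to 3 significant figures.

4.00

E_n ∝ n², so E_2/E_1 = 2²/1² = 4/1 = 4.00.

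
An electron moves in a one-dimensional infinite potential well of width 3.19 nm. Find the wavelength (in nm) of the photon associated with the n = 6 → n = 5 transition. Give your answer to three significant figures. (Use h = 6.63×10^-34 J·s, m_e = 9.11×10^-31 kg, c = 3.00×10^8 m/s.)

λ = 3.05×10^3 nm

E_1 = h²/(8m_eL²) = 5.927×10^-21 J, so ΔE = (6² − 5²)E_1 = 6.520×10^-20 J.
λ = hc/ΔE = (6.63×10^-34·3.00×10^8)/6.520×10^-20 = 3.05×10^-6 m = 3.05×10^3 nm.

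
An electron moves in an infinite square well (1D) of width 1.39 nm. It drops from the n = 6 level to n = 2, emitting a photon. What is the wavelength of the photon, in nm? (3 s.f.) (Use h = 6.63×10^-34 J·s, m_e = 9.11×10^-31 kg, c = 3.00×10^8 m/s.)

λ = 199 nm

E_1 = h²/(8m_eL²) = 3.122×10^-20 J, so ΔE = (6² − 2²)E_1 = 9.990×10^-19 J.
λ = hc/ΔE = (6.63×10^-34·3.00×10^8)/9.990×10^-19 = 1.99×10^-7 m = 199 nm.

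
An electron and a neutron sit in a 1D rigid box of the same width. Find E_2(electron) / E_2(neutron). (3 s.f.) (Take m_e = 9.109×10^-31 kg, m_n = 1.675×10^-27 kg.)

E_n ∝ 1/m at fixed n and L, so the ratio is m_n/m_e = 1.675×10^-27/9.109×10^-31 = 1.84×10^3.

1.84×10^3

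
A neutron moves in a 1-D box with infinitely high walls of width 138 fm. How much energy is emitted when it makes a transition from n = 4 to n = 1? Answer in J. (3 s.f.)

E_1 = h²/(8m_nL²) = 1.720×10^-15 J.
|ΔE| = |4² − 1²|·E_1 = 15·1.720×10^-15 J = 2.58×10^-14 J.

|ΔE| = 2.58×10^-14 J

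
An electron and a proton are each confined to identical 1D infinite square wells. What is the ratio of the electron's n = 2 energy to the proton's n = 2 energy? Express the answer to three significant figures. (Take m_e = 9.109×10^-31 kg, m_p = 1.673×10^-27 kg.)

1.84×10^3

E_n ∝ 1/m at fixed n and L, so the ratio is m_p/m_e = 1.673×10^-27/9.109×10^-31 = 1.84×10^3.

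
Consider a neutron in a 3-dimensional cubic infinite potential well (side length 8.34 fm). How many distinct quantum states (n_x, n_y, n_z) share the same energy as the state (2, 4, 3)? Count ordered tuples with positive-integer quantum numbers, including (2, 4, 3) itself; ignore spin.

degeneracy = 6

The level has n_x² + n_y² + n_z² = 29. The ordered positive-integer solutions are (2, 3, 4), (2, 4, 3), (3, 2, 4), (3, 4, 2), (4, 2, 3), (4, 3, 2).
That gives 6 states.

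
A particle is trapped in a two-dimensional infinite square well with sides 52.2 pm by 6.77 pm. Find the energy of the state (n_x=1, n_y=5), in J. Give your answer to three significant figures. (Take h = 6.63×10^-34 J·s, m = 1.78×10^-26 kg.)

For a 2D rectangular well E = (h²/8m)·Σ n_i²/L_i² = (6.63×10^-34)²/(8·1.78×10^-26) · [1²/(52.2 pm)² + 5²/(6.77 pm)²].
Evaluating gives E = 1.68×10^-18 J.

E = 1.68×10^-18 J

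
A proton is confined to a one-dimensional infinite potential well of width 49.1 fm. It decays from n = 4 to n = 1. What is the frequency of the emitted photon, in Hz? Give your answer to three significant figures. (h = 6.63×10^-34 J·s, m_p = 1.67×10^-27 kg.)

E_1 = h²/(8m_pL²) = 1.365×10^-14 J and ΔE = (4² − 1²)E_1 = 2.048×10^-13 J.
f = ΔE/h = 2.048×10^-13/6.63×10^-34 = 3.09×10^20 Hz.

f = 3.09×10^20 Hz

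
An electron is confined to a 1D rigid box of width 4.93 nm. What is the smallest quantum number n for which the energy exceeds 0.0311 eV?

E_1 = h²/(8m_eL²) = 2.479×10^-21 J = 0.01547 eV.
Need n² > 0.0311/0.01547 = 2.010, i.e. n > 1.418.
The smallest integer satisfying this is n = 2.

n = 2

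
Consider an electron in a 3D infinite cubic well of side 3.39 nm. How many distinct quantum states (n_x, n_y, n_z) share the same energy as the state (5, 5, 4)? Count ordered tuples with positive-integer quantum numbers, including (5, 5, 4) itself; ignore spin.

degeneracy = 12

The level has n_x² + n_y² + n_z² = 66. The ordered positive-integer solutions are (1, 1, 8), (1, 4, 7), (1, 7, 4), (1, 8, 1), (4, 1, 7), (4, 5, 5), (4, 7, 1), (5, 4, 5), (5, 5, 4), (7, 1, 4), (7, 4, 1), (8, 1, 1).
That gives 12 states.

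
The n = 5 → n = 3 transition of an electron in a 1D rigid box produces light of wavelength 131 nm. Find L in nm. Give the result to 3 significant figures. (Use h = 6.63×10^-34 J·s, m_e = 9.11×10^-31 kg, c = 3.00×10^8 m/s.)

The photon carries ΔE = hc/λ = 6.63×10^-34·3.00×10^8/1.31×10^-7 m = 1.518×10^-18 J.
Since ΔE = (5² − 3²)E_1, E_1 = 9.487×10^-20 J, and L = h/√(8m_eE_1) = 7.97×10^-10 m = 0.797 nm.

L = 0.797 nm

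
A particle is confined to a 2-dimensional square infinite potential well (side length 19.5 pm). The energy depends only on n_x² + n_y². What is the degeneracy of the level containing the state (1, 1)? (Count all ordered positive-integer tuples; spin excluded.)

The level has n_x² + n_y² = 2. The ordered positive-integer solutions are (1, 1).
That gives 1 state.

degeneracy = 1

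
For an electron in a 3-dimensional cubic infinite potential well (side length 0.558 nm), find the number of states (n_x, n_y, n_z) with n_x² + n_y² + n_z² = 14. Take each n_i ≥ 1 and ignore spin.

The level has n_x² + n_y² + n_z² = 14. The ordered positive-integer solutions are (1, 2, 3), (1, 3, 2), (2, 1, 3), (2, 3, 1), (3, 1, 2), (3, 2, 1).
That gives 6 states.

degeneracy = 6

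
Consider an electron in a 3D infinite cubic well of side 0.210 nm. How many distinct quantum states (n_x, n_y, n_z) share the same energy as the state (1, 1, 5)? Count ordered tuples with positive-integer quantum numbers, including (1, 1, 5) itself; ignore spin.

degeneracy = 4

The level has n_x² + n_y² + n_z² = 27. The ordered positive-integer solutions are (1, 1, 5), (1, 5, 1), (3, 3, 3), (5, 1, 1).
That gives 4 states.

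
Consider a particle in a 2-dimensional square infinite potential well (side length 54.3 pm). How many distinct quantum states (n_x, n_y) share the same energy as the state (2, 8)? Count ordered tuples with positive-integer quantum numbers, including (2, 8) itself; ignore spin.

degeneracy = 2

The level has n_x² + n_y² = 68. The ordered positive-integer solutions are (2, 8), (8, 2).
That gives 2 states.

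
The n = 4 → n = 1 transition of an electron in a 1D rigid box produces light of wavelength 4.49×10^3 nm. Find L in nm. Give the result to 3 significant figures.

L = 4.52 nm

The photon carries ΔE = hc/λ = 6.626×10^-34·2.998×10^8/4.49×10^-6 m = 4.424×10^-20 J.
Since ΔE = (4² − 1²)E_1, E_1 = 2.949×10^-21 J, and L = h/√(8m_eE_1) = 4.52×10^-9 m = 4.52 nm.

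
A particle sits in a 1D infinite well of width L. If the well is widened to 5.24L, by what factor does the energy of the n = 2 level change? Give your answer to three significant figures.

0.0364

E_n ∝ 1/L², so the energy scales by 1/5.24² = 0.0364.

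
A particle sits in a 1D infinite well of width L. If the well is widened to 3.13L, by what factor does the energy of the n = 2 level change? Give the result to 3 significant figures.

E_n ∝ 1/L², so the energy scales by 1/3.13² = 0.102.

0.102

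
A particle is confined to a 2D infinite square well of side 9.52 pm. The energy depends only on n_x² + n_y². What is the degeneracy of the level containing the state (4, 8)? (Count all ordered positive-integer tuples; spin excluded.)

degeneracy = 2

The level has n_x² + n_y² = 80. The ordered positive-integer solutions are (4, 8), (8, 4).
That gives 2 states.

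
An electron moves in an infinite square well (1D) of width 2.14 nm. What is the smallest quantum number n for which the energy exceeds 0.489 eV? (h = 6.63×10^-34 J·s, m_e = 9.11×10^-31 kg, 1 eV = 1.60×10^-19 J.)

E_1 = h²/(8m_eL²) = 1.317×10^-20 J = 0.08231 eV.
Need n² > 0.489/0.08231 = 5.941, i.e. n > 2.437.
The smallest integer satisfying this is n = 3.

n = 3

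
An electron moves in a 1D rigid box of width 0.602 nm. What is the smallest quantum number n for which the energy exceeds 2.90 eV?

n = 2

E_1 = h²/(8m_eL²) = 1.662×10^-19 J = 1.037 eV.
Need n² > 2.90/1.037 = 2.797, i.e. n > 1.672.
The smallest integer satisfying this is n = 2.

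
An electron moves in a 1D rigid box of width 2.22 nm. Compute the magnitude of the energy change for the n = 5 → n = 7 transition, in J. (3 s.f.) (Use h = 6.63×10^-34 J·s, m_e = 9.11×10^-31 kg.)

E_1 = h²/(8m_eL²) = 1.224×10^-20 J.
|ΔE| = |5² − 7²|·E_1 = 24·1.224×10^-20 J = 2.94×10^-19 J.

|ΔE| = 2.94×10^-19 J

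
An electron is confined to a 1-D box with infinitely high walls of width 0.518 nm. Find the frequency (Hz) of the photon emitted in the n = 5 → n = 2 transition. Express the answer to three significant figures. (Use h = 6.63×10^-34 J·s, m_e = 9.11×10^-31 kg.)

E_1 = h²/(8m_eL²) = 2.248×10^-19 J and ΔE = (5² − 2²)E_1 = 4.721×10^-18 J.
f = ΔE/h = 4.721×10^-18/6.63×10^-34 = 7.12×10^15 Hz.

f = 7.12×10^15 Hz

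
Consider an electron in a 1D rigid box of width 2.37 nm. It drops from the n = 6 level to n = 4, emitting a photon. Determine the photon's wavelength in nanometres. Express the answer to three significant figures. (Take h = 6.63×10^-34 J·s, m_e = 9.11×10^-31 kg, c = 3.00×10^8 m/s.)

λ = 926 nm

E_1 = h²/(8m_eL²) = 1.074×10^-20 J, so ΔE = (6² − 4²)E_1 = 2.148×10^-19 J.
λ = hc/ΔE = (6.63×10^-34·3.00×10^8)/2.148×10^-19 = 9.26×10^-7 m = 926 nm.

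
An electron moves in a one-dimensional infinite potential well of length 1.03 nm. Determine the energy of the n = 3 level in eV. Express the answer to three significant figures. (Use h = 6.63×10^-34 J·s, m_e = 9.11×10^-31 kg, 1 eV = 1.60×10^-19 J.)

E_3 = 3.20 eV

For an infinite well E_n = n²h²/(8m_eL²), so E_1 = h²/(8m_eL²) = (6.63×10^-34)²/(8·9.11×10^-31·(1.03×10^-9 m)²) = 5.685×10^-20 J.
Then E_3 = 3²·E_1 = 9·5.685×10^-20 J = 5.116×10^-19 J.
Converting, E_3 = 5.116×10^-19 J / (1.60×10^-19 J/eV) = 3.20 eV.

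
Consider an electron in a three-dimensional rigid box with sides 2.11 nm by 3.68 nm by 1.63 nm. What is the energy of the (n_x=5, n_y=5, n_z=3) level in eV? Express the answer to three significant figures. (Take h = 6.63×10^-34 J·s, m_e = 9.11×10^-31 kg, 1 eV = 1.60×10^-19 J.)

For a 3D rectangular well E = (h²/8m_e)·Σ n_i²/L_i² = (6.63×10^-34)²/(8·9.11×10^-31) · [5²/(2.11 nm)² + 5²/(3.68 nm)² + 3²/(1.63 nm)²].
Evaluating gives E = 6.543×10^-19 J = 4.09 eV.

E = 4.09 eV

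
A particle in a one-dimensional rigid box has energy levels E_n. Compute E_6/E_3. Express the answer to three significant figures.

E_n ∝ n², so E_6/E_3 = 6²/3² = 36/9 = 4.00.

4.00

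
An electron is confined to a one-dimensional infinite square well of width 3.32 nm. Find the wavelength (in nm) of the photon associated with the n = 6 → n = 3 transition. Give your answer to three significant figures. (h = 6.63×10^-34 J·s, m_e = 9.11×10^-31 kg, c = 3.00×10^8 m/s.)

E_1 = h²/(8m_eL²) = 5.472×10^-21 J, so ΔE = (6² − 3²)E_1 = 1.477×10^-19 J.
λ = hc/ΔE = (6.63×10^-34·3.00×10^8)/1.477×10^-19 = 1.35×10^-6 m = 1.35×10^3 nm.

λ = 1.35×10^3 nm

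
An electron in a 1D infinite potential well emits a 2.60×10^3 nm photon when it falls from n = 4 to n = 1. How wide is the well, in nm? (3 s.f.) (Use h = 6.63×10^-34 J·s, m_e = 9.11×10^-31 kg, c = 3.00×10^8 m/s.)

L = 3.44 nm

The photon carries ΔE = hc/λ = 6.63×10^-34·3.00×10^8/2.60×10^-6 m = 7.650×10^-20 J.
Since ΔE = (4² − 1²)E_1, E_1 = 5.100×10^-21 J, and L = h/√(8m_eE_1) = 3.44×10^-9 m = 3.44 nm.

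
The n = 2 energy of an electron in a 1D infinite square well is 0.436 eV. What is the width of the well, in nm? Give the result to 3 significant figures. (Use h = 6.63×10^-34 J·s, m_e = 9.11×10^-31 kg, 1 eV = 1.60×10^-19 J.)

From E_n = n²h²/(8m_eL²), L = n·h/√(8m_eE_n).
E_2 = 0.436 eV = 6.976×10^-20 J, so L = 2·6.63×10^-34/√(8·9.11×10^-31·6.976×10^-20) = 1.86×10^-9 m = 1.86 nm.

L = 1.86 nm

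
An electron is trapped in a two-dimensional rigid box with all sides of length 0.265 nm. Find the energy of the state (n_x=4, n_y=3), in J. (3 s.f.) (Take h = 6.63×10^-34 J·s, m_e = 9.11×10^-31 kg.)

For a 2D rectangular well E = (h²/8m_e)·Σ n_i²/L_i² = (6.63×10^-34)²/(8·9.11×10^-31) · [4²/(0.265 nm)² + 3²/(0.265 nm)²].
Evaluating gives E = 2.15×10^-17 J.

E = 2.15×10^-17 J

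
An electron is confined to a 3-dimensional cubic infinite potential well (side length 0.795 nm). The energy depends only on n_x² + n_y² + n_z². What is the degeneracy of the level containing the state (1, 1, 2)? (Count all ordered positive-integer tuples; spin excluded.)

degeneracy = 3

The level has n_x² + n_y² + n_z² = 6. The ordered positive-integer solutions are (1, 1, 2), (1, 2, 1), (2, 1, 1).
That gives 3 states.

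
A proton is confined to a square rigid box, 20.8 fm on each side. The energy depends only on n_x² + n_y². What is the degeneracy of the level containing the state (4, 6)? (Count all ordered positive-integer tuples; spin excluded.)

degeneracy = 2

The level has n_x² + n_y² = 52. The ordered positive-integer solutions are (4, 6), (6, 4).
That gives 2 states.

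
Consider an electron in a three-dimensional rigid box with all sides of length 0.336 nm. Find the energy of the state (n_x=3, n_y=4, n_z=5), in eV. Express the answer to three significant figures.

E = 167 eV

For a 3D rectangular well E = (h²/8m_e)·Σ n_i²/L_i² = (6.626×10^-34)²/(8·9.109×10^-31) · [3²/(0.336 nm)² + 4²/(0.336 nm)² + 5²/(0.336 nm)²].
Evaluating gives E = 2.668×10^-17 J = 167 eV.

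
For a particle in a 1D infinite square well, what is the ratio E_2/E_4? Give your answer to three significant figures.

0.250

E_n ∝ n², so E_2/E_4 = 2²/4² = 4/16 = 0.250.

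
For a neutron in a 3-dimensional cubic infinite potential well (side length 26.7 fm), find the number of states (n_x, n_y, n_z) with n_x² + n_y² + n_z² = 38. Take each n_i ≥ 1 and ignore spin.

The level has n_x² + n_y² + n_z² = 38. The ordered positive-integer solutions are (1, 1, 6), (1, 6, 1), (2, 3, 5), (2, 5, 3), (3, 2, 5), (3, 5, 2), (5, 2, 3), (5, 3, 2), (6, 1, 1).
That gives 9 states.

degeneracy = 9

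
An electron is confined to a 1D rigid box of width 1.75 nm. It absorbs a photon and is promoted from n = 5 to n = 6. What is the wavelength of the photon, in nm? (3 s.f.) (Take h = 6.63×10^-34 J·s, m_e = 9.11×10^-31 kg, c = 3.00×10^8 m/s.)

E_1 = h²/(8m_eL²) = 1.969×10^-20 J, so ΔE = (6² − 5²)E_1 = 2.166×10^-19 J.
λ = hc/ΔE = (6.63×10^-34·3.00×10^8)/2.166×10^-19 = 9.18×10^-7 m = 918 nm.

λ = 918 nm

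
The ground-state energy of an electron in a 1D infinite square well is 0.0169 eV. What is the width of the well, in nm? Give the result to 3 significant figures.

From E_n = n²h²/(8m_eL²), L = n·h/√(8m_eE_n).
E_1 = 0.0169 eV = 2.707×10^-21 J, so L = 1·6.626×10^-34/√(8·9.109×10^-31·2.707×10^-21) = 4.72×10^-9 m = 4.72 nm.

L = 4.72 nm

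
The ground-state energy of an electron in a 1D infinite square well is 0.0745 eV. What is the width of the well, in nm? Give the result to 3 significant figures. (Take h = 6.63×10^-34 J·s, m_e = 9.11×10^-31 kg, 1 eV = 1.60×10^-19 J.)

From E_n = n²h²/(8m_eL²), L = n·h/√(8m_eE_n).
E_1 = 0.0745 eV = 1.192×10^-20 J, so L = 1·6.63×10^-34/√(8·9.11×10^-31·1.192×10^-20) = 2.25×10^-9 m = 2.25 nm.

L = 2.25 nm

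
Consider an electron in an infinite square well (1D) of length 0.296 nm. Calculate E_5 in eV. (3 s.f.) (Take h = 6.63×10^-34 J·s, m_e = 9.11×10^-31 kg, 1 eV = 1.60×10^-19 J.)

For an infinite well E_n = n²h²/(8m_eL²), so E_1 = h²/(8m_eL²) = (6.63×10^-34)²/(8·9.11×10^-31·(2.96×10^-10 m)²) = 6.884×10^-19 J.
Then E_5 = 5²·E_1 = 25·6.884×10^-19 J = 1.721×10^-17 J.
Converting, E_5 = 1.721×10^-17 J / (1.60×10^-19 J/eV) = 108 eV.

E_5 = 108 eV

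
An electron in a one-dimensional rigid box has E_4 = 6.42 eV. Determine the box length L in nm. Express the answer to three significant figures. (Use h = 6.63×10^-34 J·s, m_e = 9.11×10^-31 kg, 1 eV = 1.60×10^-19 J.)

From E_n = n²h²/(8m_eL²), L = n·h/√(8m_eE_n).
E_4 = 6.42 eV = 1.027×10^-18 J, so L = 4·6.63×10^-34/√(8·9.11×10^-31·1.027×10^-18) = 9.69×10^-10 m = 0.969 nm.

L = 0.969 nm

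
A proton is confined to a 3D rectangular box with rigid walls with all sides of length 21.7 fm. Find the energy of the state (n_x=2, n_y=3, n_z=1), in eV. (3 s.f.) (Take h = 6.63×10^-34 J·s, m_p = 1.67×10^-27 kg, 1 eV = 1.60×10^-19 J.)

E = 6.11×10^6 eV

For a 3D rectangular well E = (h²/8m_p)·Σ n_i²/L_i² = (6.63×10^-34)²/(8·1.67×10^-27) · [2²/(21.7 fm)² + 3²/(21.7 fm)² + 1²/(21.7 fm)²].
Evaluating gives E = 9.782×10^-13 J = 6.11×10^6 eV.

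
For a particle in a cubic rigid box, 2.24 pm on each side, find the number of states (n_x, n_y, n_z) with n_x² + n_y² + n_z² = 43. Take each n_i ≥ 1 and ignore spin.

The level has n_x² + n_y² + n_z² = 43. The ordered positive-integer solutions are (3, 3, 5), (3, 5, 3), (5, 3, 3).
That gives 3 states.

degeneracy = 3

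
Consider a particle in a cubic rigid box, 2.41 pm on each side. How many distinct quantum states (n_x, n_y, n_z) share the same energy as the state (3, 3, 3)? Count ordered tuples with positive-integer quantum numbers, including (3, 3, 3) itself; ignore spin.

The level has n_x² + n_y² + n_z² = 27. The ordered positive-integer solutions are (1, 1, 5), (1, 5, 1), (3, 3, 3), (5, 1, 1).
That gives 4 states.

degeneracy = 4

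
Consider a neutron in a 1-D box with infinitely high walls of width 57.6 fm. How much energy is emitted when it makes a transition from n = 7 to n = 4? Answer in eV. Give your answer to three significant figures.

|ΔE| = 2.03×10^6 eV

E_1 = h²/(8m_nL²) = 9.875×10^-15 J.
|ΔE| = |7² − 4²|·E_1 = 33·9.875×10^-15 J = 3.259×10^-13 J = 2.03×10^6 eV.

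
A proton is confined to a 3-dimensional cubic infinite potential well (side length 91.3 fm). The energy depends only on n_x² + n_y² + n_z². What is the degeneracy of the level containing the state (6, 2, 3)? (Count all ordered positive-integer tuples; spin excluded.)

The level has n_x² + n_y² + n_z² = 49. The ordered positive-integer solutions are (2, 3, 6), (2, 6, 3), (3, 2, 6), (3, 6, 2), (6, 2, 3), (6, 3, 2).
That gives 6 states.

degeneracy = 6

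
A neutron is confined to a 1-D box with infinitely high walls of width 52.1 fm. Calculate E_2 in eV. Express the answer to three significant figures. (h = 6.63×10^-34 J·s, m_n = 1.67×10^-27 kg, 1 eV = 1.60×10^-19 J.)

E_2 = 3.03×10^5 eV

For an infinite well E_n = n²h²/(8m_nL²), so E_1 = h²/(8m_nL²) = (6.63×10^-34)²/(8·1.67×10^-27·(5.21×10^-14 m)²) = 1.212×10^-14 J.
Then E_2 = 2²·E_1 = 4·1.212×10^-14 J = 4.848×10^-14 J.
Converting, E_2 = 4.848×10^-14 J / (1.60×10^-19 J/eV) = 3.03×10^5 eV.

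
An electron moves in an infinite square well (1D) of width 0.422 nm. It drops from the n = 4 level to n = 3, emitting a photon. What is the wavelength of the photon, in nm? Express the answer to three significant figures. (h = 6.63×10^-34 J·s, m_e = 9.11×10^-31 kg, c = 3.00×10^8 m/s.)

λ = 83.9 nm

E_1 = h²/(8m_eL²) = 3.387×10^-19 J, so ΔE = (4² − 3²)E_1 = 2.371×10^-18 J.
λ = hc/ΔE = (6.63×10^-34·3.00×10^8)/2.371×10^-18 = 8.39×10^-8 m = 83.9 nm.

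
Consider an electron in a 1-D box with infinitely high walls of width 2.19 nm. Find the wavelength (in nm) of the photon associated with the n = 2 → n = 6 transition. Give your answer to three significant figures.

λ = 494 nm

E_1 = h²/(8m_eL²) = 1.256×10^-20 J, so ΔE = (6² − 2²)E_1 = 4.019×10^-19 J.
λ = hc/ΔE = (6.626×10^-34·2.998×10^8)/4.019×10^-19 = 4.94×10^-7 m = 494 nm.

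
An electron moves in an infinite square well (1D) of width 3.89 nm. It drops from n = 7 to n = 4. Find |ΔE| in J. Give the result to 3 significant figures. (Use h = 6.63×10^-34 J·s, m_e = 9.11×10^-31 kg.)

|ΔE| = 1.32×10^-19 J

E_1 = h²/(8m_eL²) = 3.986×10^-21 J.
|ΔE| = |7² − 4²|·E_1 = 33·3.986×10^-21 J = 1.32×10^-19 J.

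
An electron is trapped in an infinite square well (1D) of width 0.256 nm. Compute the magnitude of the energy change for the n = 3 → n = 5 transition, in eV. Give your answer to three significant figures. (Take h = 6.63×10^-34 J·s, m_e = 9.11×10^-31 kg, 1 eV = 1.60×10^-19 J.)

|ΔE| = 92.0 eV

E_1 = h²/(8m_eL²) = 9.203×10^-19 J.
|ΔE| = |3² − 5²|·E_1 = 16·9.203×10^-19 J = 1.472×10^-17 J = 92.0 eV.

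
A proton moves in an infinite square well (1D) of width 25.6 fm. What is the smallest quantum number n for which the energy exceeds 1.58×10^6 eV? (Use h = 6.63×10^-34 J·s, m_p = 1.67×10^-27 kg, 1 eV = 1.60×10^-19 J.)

n = 3

E_1 = h²/(8m_pL²) = 5.020×10^-14 J = 3.138×10^5 eV.
Need n² > 1.58×10^6/3.138×10^5 = 5.035, i.e. n > 2.244.
The smallest integer satisfying this is n = 3.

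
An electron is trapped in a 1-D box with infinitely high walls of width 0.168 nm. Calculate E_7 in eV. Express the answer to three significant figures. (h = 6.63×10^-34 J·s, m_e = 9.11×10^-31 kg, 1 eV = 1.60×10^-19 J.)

E_7 = 654 eV

For an infinite well E_n = n²h²/(8m_eL²), so E_1 = h²/(8m_eL²) = (6.63×10^-34)²/(8·9.11×10^-31·(1.68×10^-10 m)²) = 2.137×10^-18 J.
Then E_7 = 7²·E_1 = 49·2.137×10^-18 J = 1.047×10^-16 J.
Converting, E_7 = 1.047×10^-16 J / (1.60×10^-19 J/eV) = 654 eV.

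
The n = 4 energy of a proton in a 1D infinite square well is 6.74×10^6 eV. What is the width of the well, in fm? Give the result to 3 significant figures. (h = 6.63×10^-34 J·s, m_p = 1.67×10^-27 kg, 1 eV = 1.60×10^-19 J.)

L = 22.1 fm

From E_n = n²h²/(8m_pL²), L = n·h/√(8m_pE_n).
E_4 = 6.74×10^6 eV = 1.078×10^-12 J, so L = 4·6.63×10^-34/√(8·1.67×10^-27·1.078×10^-12) = 2.21×10^-14 m = 22.1 fm.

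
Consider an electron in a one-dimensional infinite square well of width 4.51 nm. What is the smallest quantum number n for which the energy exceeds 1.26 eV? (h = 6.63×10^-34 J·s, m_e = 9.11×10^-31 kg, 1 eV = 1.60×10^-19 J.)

n = 9

E_1 = h²/(8m_eL²) = 2.965×10^-21 J = 0.01853 eV.
Need n² > 1.26/0.01853 = 68.00, i.e. n > 8.246.
The smallest integer satisfying this is n = 9.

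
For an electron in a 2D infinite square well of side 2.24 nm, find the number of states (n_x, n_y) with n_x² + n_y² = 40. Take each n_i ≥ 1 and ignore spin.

The level has n_x² + n_y² = 40. The ordered positive-integer solutions are (2, 6), (6, 2).
That gives 2 states.

degeneracy = 2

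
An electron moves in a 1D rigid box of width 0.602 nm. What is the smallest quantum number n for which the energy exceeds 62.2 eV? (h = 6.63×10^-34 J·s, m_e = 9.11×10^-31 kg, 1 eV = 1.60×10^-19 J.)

n = 8

E_1 = h²/(8m_eL²) = 1.664×10^-19 J = 1.040 eV.
Need n² > 62.2/1.040 = 59.81, i.e. n > 7.734.
The smallest integer satisfying this is n = 8.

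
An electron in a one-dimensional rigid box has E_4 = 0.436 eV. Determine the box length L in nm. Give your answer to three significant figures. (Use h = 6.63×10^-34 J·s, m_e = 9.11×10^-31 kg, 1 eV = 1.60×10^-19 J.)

L = 3.72 nm

From E_n = n²h²/(8m_eL²), L = n·h/√(8m_eE_n).
E_4 = 0.436 eV = 6.976×10^-20 J, so L = 4·6.63×10^-34/√(8·9.11×10^-31·6.976×10^-20) = 3.72×10^-9 m = 3.72 nm.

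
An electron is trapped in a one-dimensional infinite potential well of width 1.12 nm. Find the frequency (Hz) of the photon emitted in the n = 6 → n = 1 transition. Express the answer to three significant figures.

E_1 = h²/(8m_eL²) = 4.803×10^-20 J and ΔE = (6² − 1²)E_1 = 1.681×10^-18 J.
f = ΔE/h = 1.681×10^-18/6.626×10^-34 = 2.54×10^15 Hz.

f = 2.54×10^15 Hz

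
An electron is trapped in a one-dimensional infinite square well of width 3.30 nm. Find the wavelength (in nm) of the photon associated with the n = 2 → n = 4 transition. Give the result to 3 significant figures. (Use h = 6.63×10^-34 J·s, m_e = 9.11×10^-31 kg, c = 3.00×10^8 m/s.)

E_1 = h²/(8m_eL²) = 5.538×10^-21 J, so ΔE = (4² − 2²)E_1 = 6.646×10^-20 J.
λ = hc/ΔE = (6.63×10^-34·3.00×10^8)/6.646×10^-20 = 2.99×10^-6 m = 2.99×10^3 nm.

λ = 2.99×10^3 nm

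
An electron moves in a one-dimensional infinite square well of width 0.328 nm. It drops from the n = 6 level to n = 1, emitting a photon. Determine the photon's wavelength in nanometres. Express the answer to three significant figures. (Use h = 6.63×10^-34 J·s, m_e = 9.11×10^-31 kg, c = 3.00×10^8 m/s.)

E_1 = h²/(8m_eL²) = 5.606×10^-19 J, so ΔE = (6² − 1²)E_1 = 1.962×10^-17 J.
λ = hc/ΔE = (6.63×10^-34·3.00×10^8)/1.962×10^-17 = 1.01×10^-8 m = 10.1 nm.

λ = 10.1 nm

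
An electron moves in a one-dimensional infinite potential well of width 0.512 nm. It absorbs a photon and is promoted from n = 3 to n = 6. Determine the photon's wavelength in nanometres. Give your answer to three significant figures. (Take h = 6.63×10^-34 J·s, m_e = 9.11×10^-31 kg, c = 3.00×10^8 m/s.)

E_1 = h²/(8m_eL²) = 2.301×10^-19 J, so ΔE = (6² − 3²)E_1 = 6.213×10^-18 J.
λ = hc/ΔE = (6.63×10^-34·3.00×10^8)/6.213×10^-18 = 3.20×10^-8 m = 32.0 nm.

λ = 32.0 nm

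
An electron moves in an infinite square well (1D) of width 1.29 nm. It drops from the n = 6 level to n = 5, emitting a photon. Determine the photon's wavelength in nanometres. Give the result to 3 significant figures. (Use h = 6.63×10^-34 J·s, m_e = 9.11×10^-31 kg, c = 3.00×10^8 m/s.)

λ = 499 nm

E_1 = h²/(8m_eL²) = 3.624×10^-20 J, so ΔE = (6² − 5²)E_1 = 3.986×10^-19 J.
λ = hc/ΔE = (6.63×10^-34·3.00×10^8)/3.986×10^-19 = 4.99×10^-7 m = 499 nm.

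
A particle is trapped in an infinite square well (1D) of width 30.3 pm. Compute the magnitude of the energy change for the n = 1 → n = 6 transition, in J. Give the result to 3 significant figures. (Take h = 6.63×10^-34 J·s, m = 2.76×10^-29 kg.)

E_1 = h²/(8mL²) = 2.168×10^-18 J.
|ΔE| = |1² − 6²|·E_1 = 35·2.168×10^-18 J = 7.59×10^-17 J.

|ΔE| = 7.59×10^-17 J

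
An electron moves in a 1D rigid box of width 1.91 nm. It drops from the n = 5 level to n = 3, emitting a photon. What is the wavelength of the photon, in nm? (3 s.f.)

E_1 = h²/(8m_eL²) = 1.651×10^-20 J, so ΔE = (5² − 3²)E_1 = 2.642×10^-19 J.
λ = hc/ΔE = (6.626×10^-34·2.998×10^8)/2.642×10^-19 = 7.52×10^-7 m = 752 nm.

λ = 752 nm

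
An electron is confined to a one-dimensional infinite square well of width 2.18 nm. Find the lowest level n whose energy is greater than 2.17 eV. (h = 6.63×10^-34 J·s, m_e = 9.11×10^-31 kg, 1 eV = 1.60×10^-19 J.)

n = 6

E_1 = h²/(8m_eL²) = 1.269×10^-20 J = 0.07931 eV.
Need n² > 2.17/0.07931 = 27.36, i.e. n > 5.231.
The smallest integer satisfying this is n = 6.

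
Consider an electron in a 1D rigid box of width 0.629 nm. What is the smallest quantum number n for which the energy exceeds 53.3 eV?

E_1 = h²/(8m_eL²) = 1.523×10^-19 J = 0.9507 eV.
Need n² > 53.3/0.9507 = 56.06, i.e. n > 7.487.
The smallest integer satisfying this is n = 8.

n = 8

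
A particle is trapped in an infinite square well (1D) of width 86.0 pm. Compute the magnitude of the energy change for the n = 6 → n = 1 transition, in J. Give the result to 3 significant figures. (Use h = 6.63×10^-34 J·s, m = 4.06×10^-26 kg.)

|ΔE| = 6.40×10^-21 J

E_1 = h²/(8mL²) = 1.830×10^-22 J.
|ΔE| = |6² − 1²|·E_1 = 35·1.830×10^-22 J = 6.40×10^-21 J.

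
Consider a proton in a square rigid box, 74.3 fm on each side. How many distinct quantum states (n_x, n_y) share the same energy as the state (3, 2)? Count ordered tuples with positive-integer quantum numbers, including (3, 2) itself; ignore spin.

degeneracy = 2

The level has n_x² + n_y² = 13. The ordered positive-integer solutions are (2, 3), (3, 2).
That gives 2 states.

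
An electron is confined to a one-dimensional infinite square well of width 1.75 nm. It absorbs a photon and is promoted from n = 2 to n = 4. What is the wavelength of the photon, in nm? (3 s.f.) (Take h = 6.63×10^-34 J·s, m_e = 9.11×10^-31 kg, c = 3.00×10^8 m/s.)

λ = 842 nm

E_1 = h²/(8m_eL²) = 1.969×10^-20 J, so ΔE = (4² − 2²)E_1 = 2.363×10^-19 J.
λ = hc/ΔE = (6.63×10^-34·3.00×10^8)/2.363×10^-19 = 8.42×10^-7 m = 842 nm.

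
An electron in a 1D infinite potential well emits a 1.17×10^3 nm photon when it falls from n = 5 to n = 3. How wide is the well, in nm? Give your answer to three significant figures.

L = 2.38 nm

The photon carries ΔE = hc/λ = 6.626×10^-34·2.998×10^8/1.17×10^-6 m = 1.698×10^-19 J.
Since ΔE = (5² − 3²)E_1, E_1 = 1.061×10^-20 J, and L = h/√(8m_eE_1) = 2.38×10^-9 m = 2.38 nm.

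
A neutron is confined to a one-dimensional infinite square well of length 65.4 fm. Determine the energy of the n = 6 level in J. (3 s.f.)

For an infinite well E_n = n²h²/(8m_nL²), so E_1 = h²/(8m_nL²) = (6.626×10^-34)²/(8·1.675×10^-27·(6.54×10^-14 m)²) = 7.660×10^-15 J.
Then E_6 = 6²·E_1 = 36·7.660×10^-15 J = 2.76×10^-13 J.

E_6 = 2.76×10^-13 J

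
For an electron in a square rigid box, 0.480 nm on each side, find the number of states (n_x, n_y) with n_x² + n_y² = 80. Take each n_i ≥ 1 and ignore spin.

The level has n_x² + n_y² = 80. The ordered positive-integer solutions are (4, 8), (8, 4).
That gives 2 states.

degeneracy = 2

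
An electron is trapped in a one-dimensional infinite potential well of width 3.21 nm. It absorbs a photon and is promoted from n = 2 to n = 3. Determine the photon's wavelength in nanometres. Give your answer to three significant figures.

E_1 = h²/(8m_eL²) = 5.847×10^-21 J, so ΔE = (3² − 2²)E_1 = 2.924×10^-20 J.
λ = hc/ΔE = (6.626×10^-34·2.998×10^8)/2.924×10^-20 = 6.79×10^-6 m = 6.79×10^3 nm.

λ = 6.79×10^3 nm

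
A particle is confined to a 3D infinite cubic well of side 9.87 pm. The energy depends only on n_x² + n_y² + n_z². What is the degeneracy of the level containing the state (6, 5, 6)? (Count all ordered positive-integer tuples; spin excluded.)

The level has n_x² + n_y² + n_z² = 97. The ordered positive-integer solutions are (5, 6, 6), (6, 5, 6), (6, 6, 5).
That gives 3 states.

degeneracy = 3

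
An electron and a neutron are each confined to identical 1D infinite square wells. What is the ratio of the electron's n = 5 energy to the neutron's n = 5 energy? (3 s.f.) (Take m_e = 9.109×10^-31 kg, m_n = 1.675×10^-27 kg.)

1.84×10^3

E_n ∝ 1/m at fixed n and L, so the ratio is m_n/m_e = 1.675×10^-27/9.109×10^-31 = 1.84×10^3.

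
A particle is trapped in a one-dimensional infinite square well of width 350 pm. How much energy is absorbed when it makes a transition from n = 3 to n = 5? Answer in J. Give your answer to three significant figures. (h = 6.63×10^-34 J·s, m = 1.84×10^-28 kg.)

E_1 = h²/(8mL²) = 2.438×10^-21 J.
|ΔE| = |3² − 5²|·E_1 = 16·2.438×10^-21 J = 3.90×10^-20 J.

|ΔE| = 3.90×10^-20 J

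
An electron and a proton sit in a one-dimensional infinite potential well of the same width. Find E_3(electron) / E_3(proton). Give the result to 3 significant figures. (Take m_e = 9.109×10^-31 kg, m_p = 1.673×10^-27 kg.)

1.84×10^3

E_n ∝ 1/m at fixed n and L, so the ratio is m_p/m_e = 1.673×10^-27/9.109×10^-31 = 1.84×10^3.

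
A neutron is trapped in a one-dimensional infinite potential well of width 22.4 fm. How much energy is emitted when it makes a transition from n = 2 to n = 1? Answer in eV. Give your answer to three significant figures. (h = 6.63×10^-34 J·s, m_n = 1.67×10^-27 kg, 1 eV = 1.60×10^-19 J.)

E_1 = h²/(8m_nL²) = 6.557×10^-14 J.
|ΔE| = |2² − 1²|·E_1 = 3·6.557×10^-14 J = 1.967×10^-13 J = 1.23×10^6 eV.

|ΔE| = 1.23×10^6 eV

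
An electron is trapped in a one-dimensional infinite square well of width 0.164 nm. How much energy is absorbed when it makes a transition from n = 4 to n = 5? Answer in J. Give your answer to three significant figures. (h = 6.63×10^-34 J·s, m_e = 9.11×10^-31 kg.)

E_1 = h²/(8m_eL²) = 2.242×10^-18 J.
|ΔE| = |4² − 5²|·E_1 = 9·2.242×10^-18 J = 2.02×10^-17 J.

|ΔE| = 2.02×10^-17 J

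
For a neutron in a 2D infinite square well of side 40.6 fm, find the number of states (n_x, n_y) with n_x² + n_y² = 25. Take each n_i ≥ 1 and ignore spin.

The level has n_x² + n_y² = 25. The ordered positive-integer solutions are (3, 4), (4, 3).
That gives 2 states.

degeneracy = 2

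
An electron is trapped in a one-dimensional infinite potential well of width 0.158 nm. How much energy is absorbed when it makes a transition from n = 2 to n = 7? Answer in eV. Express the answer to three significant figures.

E_1 = h²/(8m_eL²) = 2.413×10^-18 J.
|ΔE| = |2² − 7²|·E_1 = 45·2.413×10^-18 J = 1.086×10^-16 J = 678 eV.

|ΔE| = 678 eV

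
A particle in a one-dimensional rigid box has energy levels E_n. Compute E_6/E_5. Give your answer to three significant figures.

E_n ∝ n², so E_6/E_5 = 6²/5² = 36/25 = 1.44.

1.44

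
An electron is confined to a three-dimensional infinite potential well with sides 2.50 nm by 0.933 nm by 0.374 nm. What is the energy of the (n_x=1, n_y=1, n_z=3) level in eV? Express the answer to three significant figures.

For a 3D rectangular well E = (h²/8m_e)·Σ n_i²/L_i² = (6.626×10^-34)²/(8·9.109×10^-31) · [1²/(2.50 nm)² + 1²/(0.933 nm)² + 3²/(0.374 nm)²].
Evaluating gives E = 3.955×10^-18 J = 24.7 eV.

E = 24.7 eV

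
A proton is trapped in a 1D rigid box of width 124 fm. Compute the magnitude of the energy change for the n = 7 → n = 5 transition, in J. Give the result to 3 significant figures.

E_1 = h²/(8m_pL²) = 2.133×10^-15 J.
|ΔE| = |7² − 5²|·E_1 = 24·2.133×10^-15 J = 5.12×10^-14 J.

|ΔE| = 5.12×10^-14 J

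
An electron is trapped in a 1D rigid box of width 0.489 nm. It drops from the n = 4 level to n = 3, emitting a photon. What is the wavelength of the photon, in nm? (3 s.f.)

λ = 113 nm

E_1 = h²/(8m_eL²) = 2.520×10^-19 J, so ΔE = (4² − 3²)E_1 = 1.764×10^-18 J.
λ = hc/ΔE = (6.626×10^-34·2.998×10^8)/1.764×10^-18 = 1.13×10^-7 m = 113 nm.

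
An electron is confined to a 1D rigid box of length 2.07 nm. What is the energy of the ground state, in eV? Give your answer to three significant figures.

For an infinite well E_n = n²h²/(8m_eL²), so E_1 = h²/(8m_eL²) = (6.626×10^-34)²/(8·9.109×10^-31·(2.07×10^-9 m)²) = 1.406×10^-20 J.
Converting, E_1 = 1.406×10^-20 J / (1.602×10^-19 J/eV) = 0.0878 eV.

E_1 = 0.0878 eV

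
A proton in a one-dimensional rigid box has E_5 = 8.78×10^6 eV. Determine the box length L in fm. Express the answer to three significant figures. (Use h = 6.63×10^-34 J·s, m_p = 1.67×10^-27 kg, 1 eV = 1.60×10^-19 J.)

L = 24.2 fm

From E_n = n²h²/(8m_pL²), L = n·h/√(8m_pE_n).
E_5 = 8.78×10^6 eV = 1.405×10^-12 J, so L = 5·6.63×10^-34/√(8·1.67×10^-27·1.405×10^-12) = 2.42×10^-14 m = 24.2 fm.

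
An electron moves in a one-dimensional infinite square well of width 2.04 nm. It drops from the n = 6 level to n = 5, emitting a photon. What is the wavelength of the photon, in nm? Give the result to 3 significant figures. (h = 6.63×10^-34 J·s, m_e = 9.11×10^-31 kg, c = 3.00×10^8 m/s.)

E_1 = h²/(8m_eL²) = 1.449×10^-20 J, so ΔE = (6² − 5²)E_1 = 1.594×10^-19 J.
λ = hc/ΔE = (6.63×10^-34·3.00×10^8)/1.594×10^-19 = 1.25×10^-6 m = 1.25×10^3 nm.

λ = 1.25×10^3 nm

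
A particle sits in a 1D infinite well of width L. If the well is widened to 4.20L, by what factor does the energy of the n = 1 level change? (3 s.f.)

E_n ∝ 1/L², so the energy scales by 1/4.20² = 0.0567.

0.0567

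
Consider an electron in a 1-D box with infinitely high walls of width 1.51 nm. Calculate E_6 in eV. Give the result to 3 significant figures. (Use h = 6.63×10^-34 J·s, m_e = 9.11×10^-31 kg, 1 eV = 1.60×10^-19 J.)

For an infinite well E_n = n²h²/(8m_eL²), so E_1 = h²/(8m_eL²) = (6.63×10^-34)²/(8·9.11×10^-31·(1.51×10^-9 m)²) = 2.645×10^-20 J.
Then E_6 = 6²·E_1 = 36·2.645×10^-20 J = 9.522×10^-19 J.
Converting, E_6 = 9.522×10^-19 J / (1.60×10^-19 J/eV) = 5.95 eV.

E_6 = 5.95 eV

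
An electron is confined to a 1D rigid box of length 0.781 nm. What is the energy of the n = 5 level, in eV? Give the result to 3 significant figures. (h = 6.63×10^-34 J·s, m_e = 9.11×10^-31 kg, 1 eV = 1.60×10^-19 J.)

E_5 = 15.5 eV

For an infinite well E_n = n²h²/(8m_eL²), so E_1 = h²/(8m_eL²) = (6.63×10^-34)²/(8·9.11×10^-31·(7.81×10^-10 m)²) = 9.888×10^-20 J.
Then E_5 = 5²·E_1 = 25·9.888×10^-20 J = 2.472×10^-18 J.
Converting, E_5 = 2.472×10^-18 J / (1.60×10^-19 J/eV) = 15.5 eV.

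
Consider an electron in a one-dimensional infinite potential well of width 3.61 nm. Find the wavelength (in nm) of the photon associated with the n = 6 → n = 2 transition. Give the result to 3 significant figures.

λ = 1.34×10^3 nm

E_1 = h²/(8m_eL²) = 4.623×10^-21 J, so ΔE = (6² − 2²)E_1 = 1.479×10^-19 J.
λ = hc/ΔE = (6.626×10^-34·2.998×10^8)/1.479×10^-19 = 1.34×10^-6 m = 1.34×10^3 nm.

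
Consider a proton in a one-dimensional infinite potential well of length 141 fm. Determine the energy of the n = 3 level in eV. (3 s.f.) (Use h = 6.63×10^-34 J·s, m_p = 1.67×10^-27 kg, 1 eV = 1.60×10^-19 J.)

E_3 = 9.31×10^4 eV

For an infinite well E_n = n²h²/(8m_pL²), so E_1 = h²/(8m_pL²) = (6.63×10^-34)²/(8·1.67×10^-27·(1.41×10^-13 m)²) = 1.655×10^-15 J.
Then E_3 = 3²·E_1 = 9·1.655×10^-15 J = 1.489×10^-14 J.
Converting, E_3 = 1.489×10^-14 J / (1.60×10^-19 J/eV) = 9.31×10^4 eV.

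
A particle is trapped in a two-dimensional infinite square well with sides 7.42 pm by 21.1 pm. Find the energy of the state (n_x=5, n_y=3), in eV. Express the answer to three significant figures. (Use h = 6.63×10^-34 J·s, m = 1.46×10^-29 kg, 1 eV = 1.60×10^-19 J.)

E = 1.12×10^4 eV

For a 2D rectangular well E = (h²/8m)·Σ n_i²/L_i² = (6.63×10^-34)²/(8·1.46×10^-29) · [5²/(7.42 pm)² + 3²/(21.1 pm)²].
Evaluating gives E = 1.785×10^-15 J = 1.12×10^4 eV.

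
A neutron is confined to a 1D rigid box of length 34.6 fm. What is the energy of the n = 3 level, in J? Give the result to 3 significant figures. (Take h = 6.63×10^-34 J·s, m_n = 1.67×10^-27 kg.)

E_3 = 2.47×10^-13 J

For an infinite well E_n = n²h²/(8m_nL²), so E_1 = h²/(8m_nL²) = (6.63×10^-34)²/(8·1.67×10^-27·(3.46×10^-14 m)²) = 2.748×10^-14 J.
Then E_3 = 3²·E_1 = 9·2.748×10^-14 J = 2.47×10^-13 J.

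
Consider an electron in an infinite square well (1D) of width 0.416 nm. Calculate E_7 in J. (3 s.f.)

E_7 = 1.71×10^-17 J

For an infinite well E_n = n²h²/(8m_eL²), so E_1 = h²/(8m_eL²) = (6.626×10^-34)²/(8·9.109×10^-31·(4.16×10^-10 m)²) = 3.481×10^-19 J.
Then E_7 = 7²·E_1 = 49·3.481×10^-19 J = 1.71×10^-17 J.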